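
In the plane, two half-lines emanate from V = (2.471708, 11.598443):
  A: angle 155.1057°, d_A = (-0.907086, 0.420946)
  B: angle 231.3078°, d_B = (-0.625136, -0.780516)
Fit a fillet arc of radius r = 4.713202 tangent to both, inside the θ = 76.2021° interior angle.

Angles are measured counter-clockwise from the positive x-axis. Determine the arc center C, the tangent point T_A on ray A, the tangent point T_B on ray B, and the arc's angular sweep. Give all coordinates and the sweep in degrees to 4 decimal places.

center=(-4.9646,9.8534) T_A=(-2.9806,14.1286) T_B=(-1.2858,6.9070) sweep=103.7979

bisector direction at 193.2068° = (-0.973552,-0.228466)
center distance |VC| = r/sin(θ/2) = 4.713202/sin(38.1011°) = 7.638278
C = V + |VC|·bis = (-4.9646,9.8534)
T_A = V + ((C−V)·d_A)·d_A = V + 6.0107·d_A = (-2.9806,14.1286)
T_B = V + ((C−V)·d_B)·d_B = V + 6.0107·d_B = (-1.2858,6.9070)
sweep = 180° − θ = 103.7979°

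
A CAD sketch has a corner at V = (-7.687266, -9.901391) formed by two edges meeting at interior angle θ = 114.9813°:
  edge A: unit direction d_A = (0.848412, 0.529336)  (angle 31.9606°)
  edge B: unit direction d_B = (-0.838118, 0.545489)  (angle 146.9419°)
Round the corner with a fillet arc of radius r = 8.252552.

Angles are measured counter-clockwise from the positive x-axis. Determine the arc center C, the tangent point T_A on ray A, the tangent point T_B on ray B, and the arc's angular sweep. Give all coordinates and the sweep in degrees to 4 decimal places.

bisector direction at 89.4513° = (0.009577,0.999954)
center distance |VC| = r/sin(θ/2) = 8.252552/sin(57.4907°) = 9.785978
C = V + |VC|·bis = (-7.5935,-0.1159)
T_A = V + ((C−V)·d_A)·d_A = V + 5.2593·d_A = (-3.2252,-7.1174)
T_B = V + ((C−V)·d_B)·d_B = V + 5.2593·d_B = (-12.0952,-7.0325)
sweep = 180° − θ = 65.0187°

center=(-7.5935,-0.1159) T_A=(-3.2252,-7.1174) T_B=(-12.0952,-7.0325) sweep=65.0187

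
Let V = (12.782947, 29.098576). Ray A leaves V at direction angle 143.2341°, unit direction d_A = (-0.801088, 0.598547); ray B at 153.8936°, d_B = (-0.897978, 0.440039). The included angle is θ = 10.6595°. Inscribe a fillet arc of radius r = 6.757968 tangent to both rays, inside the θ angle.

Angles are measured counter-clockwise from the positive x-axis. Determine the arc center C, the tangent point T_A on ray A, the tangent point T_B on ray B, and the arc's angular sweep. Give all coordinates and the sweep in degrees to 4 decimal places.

center=(-49.2926,67.0434) T_A=(-45.2476,72.4571) T_B=(-52.2664,60.9749) sweep=169.3405

bisector direction at 148.5639° = (-0.853222,0.521548)
center distance |VC| = r/sin(θ/2) = 6.757968/sin(5.3297°) = 72.754261
C = V + |VC|·bis = (-49.2926,67.0434)
T_A = V + ((C−V)·d_A)·d_A = V + 72.4397·d_A = (-45.2476,72.4571)
T_B = V + ((C−V)·d_B)·d_B = V + 72.4397·d_B = (-52.2664,60.9749)
sweep = 180° − θ = 169.3405°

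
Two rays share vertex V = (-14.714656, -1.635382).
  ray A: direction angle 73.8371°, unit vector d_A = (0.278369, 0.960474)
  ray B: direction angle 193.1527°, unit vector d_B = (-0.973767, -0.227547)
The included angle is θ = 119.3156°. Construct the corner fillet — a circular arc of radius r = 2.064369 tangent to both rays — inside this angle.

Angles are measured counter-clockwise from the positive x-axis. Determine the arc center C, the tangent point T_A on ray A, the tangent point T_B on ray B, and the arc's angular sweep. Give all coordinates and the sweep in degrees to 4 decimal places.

center=(-16.3611,0.0999) T_A=(-14.3783,-0.4748) T_B=(-15.8913,-1.9103) sweep=60.6844

bisector direction at 133.4949° = (-0.688290,0.725436)
center distance |VC| = r/sin(θ/2) = 2.064369/sin(59.6578°) = 2.392019
C = V + |VC|·bis = (-16.3611,0.0999)
T_A = V + ((C−V)·d_A)·d_A = V + 1.2084·d_A = (-14.3783,-0.4748)
T_B = V + ((C−V)·d_B)·d_B = V + 1.2084·d_B = (-15.8913,-1.9103)
sweep = 180° − θ = 60.6844°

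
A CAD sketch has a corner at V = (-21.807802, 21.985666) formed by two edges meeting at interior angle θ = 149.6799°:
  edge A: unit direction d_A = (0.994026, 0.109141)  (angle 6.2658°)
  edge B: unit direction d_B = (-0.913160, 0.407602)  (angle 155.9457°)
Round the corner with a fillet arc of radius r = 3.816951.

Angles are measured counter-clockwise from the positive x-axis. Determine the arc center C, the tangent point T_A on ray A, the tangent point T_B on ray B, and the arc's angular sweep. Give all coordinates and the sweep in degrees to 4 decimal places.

center=(-21.1964,25.8927) T_A=(-20.7798,22.0985) T_B=(-22.7522,22.4072) sweep=30.3201

bisector direction at 81.1058° = (0.154611,0.987975)
center distance |VC| = r/sin(θ/2) = 3.816951/sin(74.8400°) = 3.954574
C = V + |VC|·bis = (-21.1964,25.8927)
T_A = V + ((C−V)·d_A)·d_A = V + 1.0342·d_A = (-20.7798,22.0985)
T_B = V + ((C−V)·d_B)·d_B = V + 1.0342·d_B = (-22.7522,22.4072)
sweep = 180° − θ = 30.3201°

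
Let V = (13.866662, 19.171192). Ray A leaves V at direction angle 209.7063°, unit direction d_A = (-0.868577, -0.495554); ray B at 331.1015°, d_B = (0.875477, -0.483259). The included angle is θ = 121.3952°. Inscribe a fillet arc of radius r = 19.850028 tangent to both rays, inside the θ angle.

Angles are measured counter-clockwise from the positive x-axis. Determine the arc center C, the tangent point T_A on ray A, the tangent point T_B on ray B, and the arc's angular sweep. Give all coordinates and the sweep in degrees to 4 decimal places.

bisector direction at 270.4039° = (0.007049,-0.999975)
center distance |VC| = r/sin(θ/2) = 19.850028/sin(60.6976°) = 22.762520
C = V + |VC|·bis = (14.0271,-3.5908)
T_A = V + ((C−V)·d_A)·d_A = V + 11.1404·d_A = (4.1904,13.6505)
T_B = V + ((C−V)·d_B)·d_B = V + 11.1404·d_B = (23.6198,13.7875)
sweep = 180° − θ = 58.6048°

center=(14.0271,-3.5908) T_A=(4.1904,13.6505) T_B=(23.6198,13.7875) sweep=58.6048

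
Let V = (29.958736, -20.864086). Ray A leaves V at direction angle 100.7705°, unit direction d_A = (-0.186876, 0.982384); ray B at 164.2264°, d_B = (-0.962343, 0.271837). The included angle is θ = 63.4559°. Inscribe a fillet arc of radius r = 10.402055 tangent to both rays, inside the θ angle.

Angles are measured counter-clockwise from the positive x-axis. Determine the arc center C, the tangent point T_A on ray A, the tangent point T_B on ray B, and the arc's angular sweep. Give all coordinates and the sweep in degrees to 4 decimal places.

bisector direction at 132.4985° = (-0.675570,0.737296)
center distance |VC| = r/sin(θ/2) = 10.402055/sin(31.7279°) = 19.780033
C = V + |VC|·bis = (16.5959,-6.2804)
T_A = V + ((C−V)·d_A)·d_A = V + 16.8240·d_A = (26.8147,-4.3365)
T_B = V + ((C−V)·d_B)·d_B = V + 16.8240·d_B = (13.7683,-16.2907)
sweep = 180° − θ = 116.5441°

center=(16.5959,-6.2804) T_A=(26.8147,-4.3365) T_B=(13.7683,-16.2907) sweep=116.5441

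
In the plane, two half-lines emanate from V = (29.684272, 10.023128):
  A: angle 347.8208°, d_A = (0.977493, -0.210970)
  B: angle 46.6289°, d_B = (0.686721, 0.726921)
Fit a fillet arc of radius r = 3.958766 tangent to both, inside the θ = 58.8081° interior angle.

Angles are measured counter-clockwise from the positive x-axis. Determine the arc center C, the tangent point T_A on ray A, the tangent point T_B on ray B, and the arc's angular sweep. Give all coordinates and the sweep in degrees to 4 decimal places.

center=(37.3859,12.4108) T_A=(36.5507,8.5412) T_B=(34.5082,15.1294) sweep=121.1919

bisector direction at 17.2249° = (0.955150,0.296122)
center distance |VC| = r/sin(θ/2) = 3.958766/sin(29.4041°) = 8.063229
C = V + |VC|·bis = (37.3859,12.4108)
T_A = V + ((C−V)·d_A)·d_A = V + 7.0245·d_A = (36.5507,8.5412)
T_B = V + ((C−V)·d_B)·d_B = V + 7.0245·d_B = (34.5082,15.1294)
sweep = 180° − θ = 121.1919°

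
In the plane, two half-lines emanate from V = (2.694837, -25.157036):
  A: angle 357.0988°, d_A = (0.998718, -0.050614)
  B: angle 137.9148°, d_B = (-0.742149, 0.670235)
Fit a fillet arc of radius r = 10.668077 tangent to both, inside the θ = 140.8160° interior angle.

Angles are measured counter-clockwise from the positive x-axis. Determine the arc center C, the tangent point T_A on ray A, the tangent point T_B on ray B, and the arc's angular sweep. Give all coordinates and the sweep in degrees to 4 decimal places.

center=(7.0270,-14.6948) T_A=(6.4870,-25.3492) T_B=(-0.1231,-22.6121) sweep=39.1840

bisector direction at 67.5068° = (0.382574,0.923925)
center distance |VC| = r/sin(θ/2) = 10.668077/sin(70.4080°) = 11.323669
C = V + |VC|·bis = (7.0270,-14.6948)
T_A = V + ((C−V)·d_A)·d_A = V + 3.7971·d_A = (6.4870,-25.3492)
T_B = V + ((C−V)·d_B)·d_B = V + 3.7971·d_B = (-0.1231,-22.6121)
sweep = 180° − θ = 39.1840°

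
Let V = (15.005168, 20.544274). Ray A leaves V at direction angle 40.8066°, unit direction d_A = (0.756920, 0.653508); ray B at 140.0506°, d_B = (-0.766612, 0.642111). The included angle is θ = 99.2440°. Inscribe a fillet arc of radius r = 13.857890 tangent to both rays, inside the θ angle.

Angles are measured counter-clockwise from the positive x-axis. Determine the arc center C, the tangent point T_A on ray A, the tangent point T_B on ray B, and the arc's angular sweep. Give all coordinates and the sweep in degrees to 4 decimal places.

center=(14.8691,38.7351) T_A=(23.9253,28.2457) T_B=(5.9708,28.1114) sweep=80.7560

bisector direction at 90.4286° = (-0.007480,0.999972)
center distance |VC| = r/sin(θ/2) = 13.857890/sin(49.6220°) = 18.191290
C = V + |VC|·bis = (14.8691,38.7351)
T_A = V + ((C−V)·d_A)·d_A = V + 11.7848·d_A = (23.9253,28.2457)
T_B = V + ((C−V)·d_B)·d_B = V + 11.7848·d_B = (5.9708,28.1114)
sweep = 180° − θ = 80.7560°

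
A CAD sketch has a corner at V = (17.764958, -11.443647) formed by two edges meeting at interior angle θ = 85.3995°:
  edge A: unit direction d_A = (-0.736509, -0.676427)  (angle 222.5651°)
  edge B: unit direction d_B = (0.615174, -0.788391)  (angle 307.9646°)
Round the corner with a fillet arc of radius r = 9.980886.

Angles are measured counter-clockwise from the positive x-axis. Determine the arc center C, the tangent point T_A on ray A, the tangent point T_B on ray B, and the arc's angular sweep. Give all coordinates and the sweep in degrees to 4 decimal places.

center=(16.5500,-26.1111) T_A=(9.7987,-18.7601) T_B=(24.4189,-19.9711) sweep=94.6005

bisector direction at 265.2649° = (-0.082550,-0.996587)
center distance |VC| = r/sin(θ/2) = 9.980886/sin(42.6998°) = 14.717674
C = V + |VC|·bis = (16.5500,-26.1111)
T_A = V + ((C−V)·d_A)·d_A = V + 10.8163·d_A = (9.7987,-18.7601)
T_B = V + ((C−V)·d_B)·d_B = V + 10.8163·d_B = (24.4189,-19.9711)
sweep = 180° − θ = 94.6005°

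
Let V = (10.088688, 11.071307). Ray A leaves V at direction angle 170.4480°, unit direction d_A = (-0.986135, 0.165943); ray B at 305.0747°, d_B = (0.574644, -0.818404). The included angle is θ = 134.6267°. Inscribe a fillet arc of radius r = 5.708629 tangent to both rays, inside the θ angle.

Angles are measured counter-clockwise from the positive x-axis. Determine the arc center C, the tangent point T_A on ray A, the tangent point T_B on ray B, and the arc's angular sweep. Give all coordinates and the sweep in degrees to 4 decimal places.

center=(6.7881,5.8378) T_A=(7.7354,11.4673) T_B=(11.4600,9.1183) sweep=45.3733

bisector direction at 237.7614° = (-0.533447,-0.845834)
center distance |VC| = r/sin(θ/2) = 5.708629/sin(67.3133°) = 6.187357
C = V + |VC|·bis = (6.7881,5.8378)
T_A = V + ((C−V)·d_A)·d_A = V + 2.3864·d_A = (7.7354,11.4673)
T_B = V + ((C−V)·d_B)·d_B = V + 2.3864·d_B = (11.4600,9.1183)
sweep = 180° − θ = 45.3733°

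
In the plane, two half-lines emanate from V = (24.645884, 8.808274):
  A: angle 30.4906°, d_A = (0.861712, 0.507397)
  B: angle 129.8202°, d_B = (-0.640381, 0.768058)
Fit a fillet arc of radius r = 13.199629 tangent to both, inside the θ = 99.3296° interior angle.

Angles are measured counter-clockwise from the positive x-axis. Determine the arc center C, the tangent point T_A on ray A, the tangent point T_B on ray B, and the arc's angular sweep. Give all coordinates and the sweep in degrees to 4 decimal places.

bisector direction at 80.1554° = (0.170977,0.985275)
center distance |VC| = r/sin(θ/2) = 13.199629/sin(49.6648°) = 17.316193
C = V + |VC|·bis = (27.6065,25.8695)
T_A = V + ((C−V)·d_A)·d_A = V + 11.2080·d_A = (34.3040,14.4952)
T_B = V + ((C−V)·d_B)·d_B = V + 11.2080·d_B = (17.4685,17.4167)
sweep = 180° − θ = 80.6704°

center=(27.6065,25.8695) T_A=(34.3040,14.4952) T_B=(17.4685,17.4167) sweep=80.6704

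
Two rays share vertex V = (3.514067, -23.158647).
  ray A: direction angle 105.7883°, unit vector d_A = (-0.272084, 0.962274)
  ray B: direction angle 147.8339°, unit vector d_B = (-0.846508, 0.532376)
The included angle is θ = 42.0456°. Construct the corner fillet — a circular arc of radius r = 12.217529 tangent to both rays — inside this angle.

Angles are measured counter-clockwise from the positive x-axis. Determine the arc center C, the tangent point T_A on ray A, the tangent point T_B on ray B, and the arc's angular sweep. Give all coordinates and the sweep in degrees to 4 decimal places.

center=(-16.8921,4.1078) T_A=(-5.1355,7.4320) T_B=(-23.3964,-6.2345) sweep=137.9544

bisector direction at 126.8111° = (-0.599179,0.800615)
center distance |VC| = r/sin(θ/2) = 12.217529/sin(21.0228°) = 34.056834
C = V + |VC|·bis = (-16.8921,4.1078)
T_A = V + ((C−V)·d_A)·d_A = V + 31.7899·d_A = (-5.1355,7.4320)
T_B = V + ((C−V)·d_B)·d_B = V + 31.7899·d_B = (-23.3964,-6.2345)
sweep = 180° − θ = 137.9544°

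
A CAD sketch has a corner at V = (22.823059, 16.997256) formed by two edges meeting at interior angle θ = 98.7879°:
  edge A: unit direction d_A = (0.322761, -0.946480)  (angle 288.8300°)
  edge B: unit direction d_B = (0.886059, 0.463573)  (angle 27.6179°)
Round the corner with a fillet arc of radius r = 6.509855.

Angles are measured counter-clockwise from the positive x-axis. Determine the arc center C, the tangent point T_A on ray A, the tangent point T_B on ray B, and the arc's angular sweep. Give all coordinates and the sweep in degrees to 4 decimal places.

center=(30.7858,13.8163) T_A=(24.6243,11.7151) T_B=(27.7680,19.5844) sweep=81.2121

bisector direction at 338.2240° = (0.928641,-0.370980)
center distance |VC| = r/sin(θ/2) = 6.509855/sin(49.3939°) = 8.574595
C = V + |VC|·bis = (30.7858,13.8163)
T_A = V + ((C−V)·d_A)·d_A = V + 5.5808·d_A = (24.6243,11.7151)
T_B = V + ((C−V)·d_B)·d_B = V + 5.5808·d_B = (27.7680,19.5844)
sweep = 180° − θ = 81.2121°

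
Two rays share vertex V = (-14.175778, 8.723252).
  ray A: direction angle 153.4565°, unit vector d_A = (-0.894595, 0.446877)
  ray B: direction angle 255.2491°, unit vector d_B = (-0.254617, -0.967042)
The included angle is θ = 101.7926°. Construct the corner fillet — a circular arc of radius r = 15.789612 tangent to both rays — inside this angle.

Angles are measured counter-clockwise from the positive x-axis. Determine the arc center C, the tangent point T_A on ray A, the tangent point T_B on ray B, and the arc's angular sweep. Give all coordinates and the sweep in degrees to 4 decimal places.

center=(-32.7126,0.3330) T_A=(-25.6566,14.4583) T_B=(-17.4434,-3.6873) sweep=78.2074

bisector direction at 204.3528° = (-0.911024,-0.412354)
center distance |VC| = r/sin(θ/2) = 15.789612/sin(50.8963°) = 20.347289
C = V + |VC|·bis = (-32.7126,0.3330)
T_A = V + ((C−V)·d_A)·d_A = V + 12.8336·d_A = (-25.6566,14.4583)
T_B = V + ((C−V)·d_B)·d_B = V + 12.8336·d_B = (-17.4434,-3.6873)
sweep = 180° − θ = 78.2074°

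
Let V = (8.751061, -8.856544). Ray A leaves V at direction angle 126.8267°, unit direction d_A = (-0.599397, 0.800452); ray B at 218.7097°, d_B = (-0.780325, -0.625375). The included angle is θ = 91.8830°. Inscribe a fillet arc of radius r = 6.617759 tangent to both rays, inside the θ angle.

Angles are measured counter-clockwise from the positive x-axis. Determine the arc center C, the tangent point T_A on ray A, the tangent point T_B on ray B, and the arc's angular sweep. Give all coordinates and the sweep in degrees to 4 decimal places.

center=(-0.3845,-7.6973) T_A=(4.9127,-3.7306) T_B=(3.7540,-12.8613) sweep=88.1170

bisector direction at 172.7682° = (-0.992045,0.125884)
center distance |VC| = r/sin(θ/2) = 6.617759/sin(45.9415°) = 9.208852
C = V + |VC|·bis = (-0.3845,-7.6973)
T_A = V + ((C−V)·d_A)·d_A = V + 6.4038·d_A = (4.9127,-3.7306)
T_B = V + ((C−V)·d_B)·d_B = V + 6.4038·d_B = (3.7540,-12.8613)
sweep = 180° − θ = 88.1170°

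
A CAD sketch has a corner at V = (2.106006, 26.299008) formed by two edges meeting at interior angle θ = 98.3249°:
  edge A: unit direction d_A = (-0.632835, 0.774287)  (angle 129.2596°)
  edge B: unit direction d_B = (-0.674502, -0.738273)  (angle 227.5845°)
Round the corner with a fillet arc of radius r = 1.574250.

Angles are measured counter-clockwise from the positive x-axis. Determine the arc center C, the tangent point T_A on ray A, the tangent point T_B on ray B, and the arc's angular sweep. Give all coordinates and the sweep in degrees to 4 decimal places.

center=(0.0260,26.3563) T_A=(1.2449,27.3525) T_B=(1.1882,25.2945) sweep=81.6751

bisector direction at 178.4221° = (-0.999621,0.027537)
center distance |VC| = r/sin(θ/2) = 1.574250/sin(49.1624°) = 2.080782
C = V + |VC|·bis = (0.0260,26.3563)
T_A = V + ((C−V)·d_A)·d_A = V + 1.3607·d_A = (1.2449,27.3525)
T_B = V + ((C−V)·d_B)·d_B = V + 1.3607·d_B = (1.1882,25.2945)
sweep = 180° − θ = 81.6751°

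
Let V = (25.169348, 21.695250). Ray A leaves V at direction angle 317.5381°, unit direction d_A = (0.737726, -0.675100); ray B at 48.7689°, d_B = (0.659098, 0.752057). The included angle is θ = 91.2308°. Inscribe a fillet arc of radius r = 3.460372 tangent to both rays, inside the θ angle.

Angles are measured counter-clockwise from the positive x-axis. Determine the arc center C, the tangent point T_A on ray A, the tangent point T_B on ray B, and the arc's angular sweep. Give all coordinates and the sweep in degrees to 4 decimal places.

center=(30.0040,21.9616) T_A=(27.6679,19.4088) T_B=(27.4016,24.2423) sweep=88.7692

bisector direction at 3.1535° = (0.998486,0.055011)
center distance |VC| = r/sin(θ/2) = 3.460372/sin(45.6154°) = 4.841979
C = V + |VC|·bis = (30.0040,21.9616)
T_A = V + ((C−V)·d_A)·d_A = V + 3.3868·d_A = (27.6679,19.4088)
T_B = V + ((C−V)·d_B)·d_B = V + 3.3868·d_B = (27.4016,24.2423)
sweep = 180° − θ = 88.7692°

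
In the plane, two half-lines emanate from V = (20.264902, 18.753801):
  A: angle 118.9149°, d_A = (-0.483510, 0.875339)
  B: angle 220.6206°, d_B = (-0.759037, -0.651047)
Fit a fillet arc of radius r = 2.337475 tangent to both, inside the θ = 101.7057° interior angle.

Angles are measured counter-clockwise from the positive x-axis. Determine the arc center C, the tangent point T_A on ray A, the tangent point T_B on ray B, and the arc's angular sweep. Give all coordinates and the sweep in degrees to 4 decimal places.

bisector direction at 169.7677° = (-0.984096,0.177639)
center distance |VC| = r/sin(θ/2) = 2.337475/sin(50.8528°) = 3.014047
C = V + |VC|·bis = (17.2988,19.2892)
T_A = V + ((C−V)·d_A)·d_A = V + 1.9028·d_A = (19.3449,20.4194)
T_B = V + ((C−V)·d_B)·d_B = V + 1.9028·d_B = (18.8206,17.5150)
sweep = 180° − θ = 78.2943°

center=(17.2988,19.2892) T_A=(19.3449,20.4194) T_B=(18.8206,17.5150) sweep=78.2943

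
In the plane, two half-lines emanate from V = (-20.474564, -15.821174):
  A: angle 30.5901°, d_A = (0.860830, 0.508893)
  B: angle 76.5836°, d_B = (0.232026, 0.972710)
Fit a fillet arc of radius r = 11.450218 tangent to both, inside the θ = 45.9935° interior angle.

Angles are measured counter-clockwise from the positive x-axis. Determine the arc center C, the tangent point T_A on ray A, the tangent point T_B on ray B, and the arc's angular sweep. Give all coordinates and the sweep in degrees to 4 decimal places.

bisector direction at 53.5868° = (0.593604,0.804758)
center distance |VC| = r/sin(θ/2) = 11.450218/sin(22.9967°) = 29.308513
C = V + |VC|·bis = (-3.0769,7.7651)
T_A = V + ((C−V)·d_A)·d_A = V + 26.9793·d_A = (2.7500,-2.0916)
T_B = V + ((C−V)·d_B)·d_B = V + 26.9793·d_B = (-14.2147,10.4218)
sweep = 180° − θ = 134.0065°

center=(-3.0769,7.7651) T_A=(2.7500,-2.0916) T_B=(-14.2147,10.4218) sweep=134.0065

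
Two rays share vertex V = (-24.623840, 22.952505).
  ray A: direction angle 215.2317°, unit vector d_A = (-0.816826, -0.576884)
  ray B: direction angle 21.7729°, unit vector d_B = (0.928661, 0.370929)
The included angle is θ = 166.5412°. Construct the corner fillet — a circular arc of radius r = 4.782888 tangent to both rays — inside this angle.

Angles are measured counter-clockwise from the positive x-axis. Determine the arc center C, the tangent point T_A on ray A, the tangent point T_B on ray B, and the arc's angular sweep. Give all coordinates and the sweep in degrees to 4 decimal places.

center=(-22.3256,18.7202) T_A=(-25.0848,22.6269) T_B=(-24.0998,23.1618) sweep=13.4588

bisector direction at 298.5023° = (0.477194,-0.878798)
center distance |VC| = r/sin(θ/2) = 4.782888/sin(83.2706°) = 4.816068
C = V + |VC|·bis = (-22.3256,18.7202)
T_A = V + ((C−V)·d_A)·d_A = V + 0.5643·d_A = (-25.0848,22.6269)
T_B = V + ((C−V)·d_B)·d_B = V + 0.5643·d_B = (-24.0998,23.1618)
sweep = 180° − θ = 13.4588°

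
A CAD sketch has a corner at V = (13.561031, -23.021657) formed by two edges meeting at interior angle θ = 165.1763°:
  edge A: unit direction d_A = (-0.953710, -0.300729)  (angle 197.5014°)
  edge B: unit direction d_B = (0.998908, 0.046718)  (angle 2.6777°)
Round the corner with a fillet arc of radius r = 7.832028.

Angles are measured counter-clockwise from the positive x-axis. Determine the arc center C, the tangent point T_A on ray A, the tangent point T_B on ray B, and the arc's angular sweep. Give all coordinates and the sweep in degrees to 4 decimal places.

center=(14.9447,-30.7975) T_A=(12.5893,-23.3281) T_B=(14.5788,-22.9741) sweep=14.8237

bisector direction at 280.0895° = (0.175187,-0.984535)
center distance |VC| = r/sin(θ/2) = 7.832028/sin(82.5881°) = 7.898020
C = V + |VC|·bis = (14.9447,-30.7975)
T_A = V + ((C−V)·d_A)·d_A = V + 1.0189·d_A = (12.5893,-23.3281)
T_B = V + ((C−V)·d_B)·d_B = V + 1.0189·d_B = (14.5788,-22.9741)
sweep = 180° − θ = 14.8237°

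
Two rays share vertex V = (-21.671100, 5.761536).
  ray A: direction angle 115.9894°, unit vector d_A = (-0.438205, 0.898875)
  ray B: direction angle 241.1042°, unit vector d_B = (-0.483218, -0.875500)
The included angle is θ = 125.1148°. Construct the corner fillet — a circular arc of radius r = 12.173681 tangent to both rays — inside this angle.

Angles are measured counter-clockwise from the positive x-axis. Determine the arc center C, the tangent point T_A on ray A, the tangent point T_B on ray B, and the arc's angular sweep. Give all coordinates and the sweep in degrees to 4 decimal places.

bisector direction at 178.5468° = (-0.999678,0.025360)
center distance |VC| = r/sin(θ/2) = 12.173681/sin(62.5574°) = 13.717241
C = V + |VC|·bis = (-35.3839,6.1094)
T_A = V + ((C−V)·d_A)·d_A = V + 6.3217·d_A = (-24.4413,11.4440)
T_B = V + ((C−V)·d_B)·d_B = V + 6.3217·d_B = (-24.7259,0.2269)
sweep = 180° − θ = 54.8852°

center=(-35.3839,6.1094) T_A=(-24.4413,11.4440) T_B=(-24.7259,0.2269) sweep=54.8852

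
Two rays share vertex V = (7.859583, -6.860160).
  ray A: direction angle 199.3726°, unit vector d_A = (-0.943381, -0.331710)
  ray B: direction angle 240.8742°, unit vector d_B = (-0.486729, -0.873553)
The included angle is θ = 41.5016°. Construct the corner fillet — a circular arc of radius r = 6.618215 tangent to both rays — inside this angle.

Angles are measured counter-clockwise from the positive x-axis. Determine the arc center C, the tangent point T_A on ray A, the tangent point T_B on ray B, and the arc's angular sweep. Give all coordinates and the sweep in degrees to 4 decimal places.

center=(-6.4238,-18.8979) T_A=(-8.6192,-12.6544) T_B=(-0.6425,-22.1192) sweep=138.4984

bisector direction at 220.1234° = (-0.764658,-0.644436)
center distance |VC| = r/sin(θ/2) = 6.618215/sin(20.7508°) = 18.679476
C = V + |VC|·bis = (-6.4238,-18.8979)
T_A = V + ((C−V)·d_A)·d_A = V + 17.4677·d_A = (-8.6192,-12.6544)
T_B = V + ((C−V)·d_B)·d_B = V + 17.4677·d_B = (-0.6425,-22.1192)
sweep = 180° − θ = 138.4984°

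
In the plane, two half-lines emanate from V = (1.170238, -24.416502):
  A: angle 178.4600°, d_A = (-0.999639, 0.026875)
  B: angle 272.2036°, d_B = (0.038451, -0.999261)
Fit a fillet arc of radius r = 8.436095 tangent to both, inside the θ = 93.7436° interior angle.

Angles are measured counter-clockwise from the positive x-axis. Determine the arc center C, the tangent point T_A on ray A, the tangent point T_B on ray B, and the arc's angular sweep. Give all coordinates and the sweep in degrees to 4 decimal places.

bisector direction at 225.3318° = (-0.703000,-0.711190)
center distance |VC| = r/sin(θ/2) = 8.436095/sin(46.8718°) = 11.559051
C = V + |VC|·bis = (-6.9558,-32.6372)
T_A = V + ((C−V)·d_A)·d_A = V + 7.9021·d_A = (-6.7291,-24.2041)
T_B = V + ((C−V)·d_B)·d_B = V + 7.9021·d_B = (1.4741,-32.3128)
sweep = 180° − θ = 86.2564°

center=(-6.9558,-32.6372) T_A=(-6.7291,-24.2041) T_B=(1.4741,-32.3128) sweep=86.2564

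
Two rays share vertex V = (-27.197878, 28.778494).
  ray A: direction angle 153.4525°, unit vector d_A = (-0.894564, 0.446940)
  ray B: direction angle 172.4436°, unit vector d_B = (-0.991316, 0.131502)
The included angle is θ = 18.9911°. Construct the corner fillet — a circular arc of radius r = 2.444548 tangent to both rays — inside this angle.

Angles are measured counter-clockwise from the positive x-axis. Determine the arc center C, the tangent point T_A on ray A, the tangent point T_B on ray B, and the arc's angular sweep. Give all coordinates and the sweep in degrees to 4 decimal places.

center=(-41.3645,33.1237) T_A=(-40.2719,35.3105) T_B=(-41.6860,30.7004) sweep=161.0089

bisector direction at 162.9480° = (-0.956039,0.293239)
center distance |VC| = r/sin(θ/2) = 2.444548/sin(9.4955°) = 14.818047
C = V + |VC|·bis = (-41.3645,33.1237)
T_A = V + ((C−V)·d_A)·d_A = V + 14.6150·d_A = (-40.2719,35.3105)
T_B = V + ((C−V)·d_B)·d_B = V + 14.6150·d_B = (-41.6860,30.7004)
sweep = 180° − θ = 161.0089°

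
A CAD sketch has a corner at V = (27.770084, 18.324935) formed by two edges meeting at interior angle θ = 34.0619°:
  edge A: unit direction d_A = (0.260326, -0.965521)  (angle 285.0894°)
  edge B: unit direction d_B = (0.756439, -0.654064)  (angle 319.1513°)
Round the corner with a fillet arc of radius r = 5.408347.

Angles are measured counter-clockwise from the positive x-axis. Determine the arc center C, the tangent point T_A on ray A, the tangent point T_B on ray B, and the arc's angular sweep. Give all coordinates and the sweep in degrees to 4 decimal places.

bisector direction at 302.1203° = (0.531699,-0.846933)
center distance |VC| = r/sin(θ/2) = 5.408347/sin(17.0310°) = 18.465566
C = V + |VC|·bis = (37.5882,2.6858)
T_A = V + ((C−V)·d_A)·d_A = V + 17.6558·d_A = (32.3663,1.2779)
T_B = V + ((C−V)·d_B)·d_B = V + 17.6558·d_B = (41.1256,6.7769)
sweep = 180° − θ = 145.9381°

center=(37.5882,2.6858) T_A=(32.3663,1.2779) T_B=(41.1256,6.7769) sweep=145.9381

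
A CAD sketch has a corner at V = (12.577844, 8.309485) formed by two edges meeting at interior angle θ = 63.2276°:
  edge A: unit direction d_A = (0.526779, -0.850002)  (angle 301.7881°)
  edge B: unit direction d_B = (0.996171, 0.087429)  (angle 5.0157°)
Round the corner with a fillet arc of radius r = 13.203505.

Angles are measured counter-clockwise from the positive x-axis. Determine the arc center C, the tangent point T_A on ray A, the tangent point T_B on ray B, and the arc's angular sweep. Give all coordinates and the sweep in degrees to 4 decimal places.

bisector direction at 333.4019° = (0.894169,-0.447729)
center distance |VC| = r/sin(θ/2) = 13.203505/sin(31.6138°) = 25.188346
C = V + |VC|·bis = (35.1005,-2.9681)
T_A = V + ((C−V)·d_A)·d_A = V + 21.4504·d_A = (23.8775,-9.9234)
T_B = V + ((C−V)·d_B)·d_B = V + 21.4504·d_B = (33.9461,10.1849)
sweep = 180° − θ = 116.7724°

center=(35.1005,-2.9681) T_A=(23.8775,-9.9234) T_B=(33.9461,10.1849) sweep=116.7724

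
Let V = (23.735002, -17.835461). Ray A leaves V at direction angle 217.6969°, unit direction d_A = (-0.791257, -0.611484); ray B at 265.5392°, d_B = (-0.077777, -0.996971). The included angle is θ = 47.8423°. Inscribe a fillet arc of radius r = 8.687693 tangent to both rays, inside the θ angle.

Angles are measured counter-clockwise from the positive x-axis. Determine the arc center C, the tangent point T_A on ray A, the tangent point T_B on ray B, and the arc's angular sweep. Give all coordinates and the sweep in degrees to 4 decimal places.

bisector direction at 241.6181° = (-0.475347,-0.879798)
center distance |VC| = r/sin(θ/2) = 8.687693/sin(23.9212°) = 21.425751
C = V + |VC|·bis = (13.5503,-36.6858)
T_A = V + ((C−V)·d_A)·d_A = V + 19.5854·d_A = (8.2379,-29.8116)
T_B = V + ((C−V)·d_B)·d_B = V + 19.5854·d_B = (22.2117,-37.3615)
sweep = 180° − θ = 132.1577°

center=(13.5503,-36.6858) T_A=(8.2379,-29.8116) T_B=(22.2117,-37.3615) sweep=132.1577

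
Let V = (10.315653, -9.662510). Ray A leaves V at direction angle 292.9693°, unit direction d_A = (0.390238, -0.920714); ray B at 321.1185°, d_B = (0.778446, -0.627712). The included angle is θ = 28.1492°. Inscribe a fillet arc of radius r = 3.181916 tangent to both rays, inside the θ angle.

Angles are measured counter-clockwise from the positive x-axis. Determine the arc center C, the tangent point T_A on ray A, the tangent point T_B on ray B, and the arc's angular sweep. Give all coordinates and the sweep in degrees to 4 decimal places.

center=(18.1980,-20.1061) T_A=(15.2684,-21.3478) T_B=(20.1953,-17.6291) sweep=151.8508

bisector direction at 307.0439° = (0.602427,-0.798174)
center distance |VC| = r/sin(θ/2) = 3.181916/sin(14.0746°) = 13.084342
C = V + |VC|·bis = (18.1980,-20.1061)
T_A = V + ((C−V)·d_A)·d_A = V + 12.6915·d_A = (15.2684,-21.3478)
T_B = V + ((C−V)·d_B)·d_B = V + 12.6915·d_B = (20.1953,-17.6291)
sweep = 180° − θ = 151.8508°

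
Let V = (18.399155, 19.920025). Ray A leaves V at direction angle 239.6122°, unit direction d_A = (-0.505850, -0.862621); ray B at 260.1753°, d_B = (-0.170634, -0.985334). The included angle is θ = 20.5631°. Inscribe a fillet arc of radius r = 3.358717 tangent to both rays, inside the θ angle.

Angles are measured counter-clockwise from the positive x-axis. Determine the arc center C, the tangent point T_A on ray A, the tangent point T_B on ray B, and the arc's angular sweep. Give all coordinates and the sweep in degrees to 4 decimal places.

center=(11.9303,2.2490) T_A=(9.0330,3.9480) T_B=(15.2397,1.6759) sweep=159.4369

bisector direction at 249.8937° = (-0.343762,-0.939057)
center distance |VC| = r/sin(θ/2) = 3.358717/sin(10.2815°) = 18.817883
C = V + |VC|·bis = (11.9303,2.2490)
T_A = V + ((C−V)·d_A)·d_A = V + 18.5157·d_A = (9.0330,3.9480)
T_B = V + ((C−V)·d_B)·d_B = V + 18.5157·d_B = (15.2397,1.6759)
sweep = 180° − θ = 159.4369°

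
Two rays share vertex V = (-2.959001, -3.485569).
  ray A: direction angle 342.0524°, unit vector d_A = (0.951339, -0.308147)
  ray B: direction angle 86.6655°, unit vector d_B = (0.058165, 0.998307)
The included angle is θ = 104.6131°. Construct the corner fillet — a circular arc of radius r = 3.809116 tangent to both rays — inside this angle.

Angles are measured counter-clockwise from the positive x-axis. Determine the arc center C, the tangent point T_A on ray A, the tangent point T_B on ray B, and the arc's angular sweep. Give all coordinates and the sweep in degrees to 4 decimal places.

bisector direction at 34.3589° = (0.825518,0.564376)
center distance |VC| = r/sin(θ/2) = 3.809116/sin(52.3066°) = 4.813784
C = V + |VC|·bis = (1.0149,-0.7688)
T_A = V + ((C−V)·d_A)·d_A = V + 2.9433·d_A = (-0.1589,-4.3925)
T_B = V + ((C−V)·d_B)·d_B = V + 2.9433·d_B = (-2.7878,-0.5472)
sweep = 180° − θ = 75.3869°

center=(1.0149,-0.7688) T_A=(-0.1589,-4.3925) T_B=(-2.7878,-0.5472) sweep=75.3869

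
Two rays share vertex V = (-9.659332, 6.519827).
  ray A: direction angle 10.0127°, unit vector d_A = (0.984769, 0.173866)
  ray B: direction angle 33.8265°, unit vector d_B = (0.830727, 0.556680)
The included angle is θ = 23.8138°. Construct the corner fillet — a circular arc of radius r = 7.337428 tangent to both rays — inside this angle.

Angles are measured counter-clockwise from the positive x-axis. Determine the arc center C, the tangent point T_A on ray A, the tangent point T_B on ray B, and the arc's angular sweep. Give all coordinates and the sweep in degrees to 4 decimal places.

bisector direction at 21.9196° = (0.927709,0.373305)
center distance |VC| = r/sin(θ/2) = 7.337428/sin(11.9069°) = 35.562990
C = V + |VC|·bis = (23.3328,19.7957)
T_A = V + ((C−V)·d_A)·d_A = V + 34.7978·d_A = (24.6085,12.5700)
T_B = V + ((C−V)·d_B)·d_B = V + 34.7978·d_B = (19.2482,25.8911)
sweep = 180° − θ = 156.1862°

center=(23.3328,19.7957) T_A=(24.6085,12.5700) T_B=(19.2482,25.8911) sweep=156.1862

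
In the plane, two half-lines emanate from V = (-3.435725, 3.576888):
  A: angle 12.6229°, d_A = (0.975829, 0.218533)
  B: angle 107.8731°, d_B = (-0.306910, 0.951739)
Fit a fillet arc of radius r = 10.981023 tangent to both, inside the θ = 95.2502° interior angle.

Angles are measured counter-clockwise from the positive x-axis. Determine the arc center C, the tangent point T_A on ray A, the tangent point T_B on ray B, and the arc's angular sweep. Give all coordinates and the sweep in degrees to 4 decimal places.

center=(3.9406,16.4818) T_A=(6.3404,5.7662) T_B=(-6.5104,13.1116) sweep=84.7498

bisector direction at 60.2480° = (0.496247,0.868181)
center distance |VC| = r/sin(θ/2) = 10.981023/sin(47.6251°) = 14.864316
C = V + |VC|·bis = (3.9406,16.4818)
T_A = V + ((C−V)·d_A)·d_A = V + 10.0182·d_A = (6.3404,5.7662)
T_B = V + ((C−V)·d_B)·d_B = V + 10.0182·d_B = (-6.5104,13.1116)
sweep = 180° − θ = 84.7498°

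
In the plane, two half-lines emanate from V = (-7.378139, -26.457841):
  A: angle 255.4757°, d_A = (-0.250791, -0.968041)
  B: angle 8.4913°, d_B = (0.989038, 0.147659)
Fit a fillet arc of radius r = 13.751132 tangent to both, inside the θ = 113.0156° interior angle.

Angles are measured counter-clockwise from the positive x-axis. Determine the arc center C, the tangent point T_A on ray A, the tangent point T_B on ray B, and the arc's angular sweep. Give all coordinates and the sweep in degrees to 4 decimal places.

bisector direction at 311.9835° = (0.668917,-0.743337)
center distance |VC| = r/sin(θ/2) = 13.751132/sin(56.5078°) = 16.488940
C = V + |VC|·bis = (3.6516,-38.7147)
T_A = V + ((C−V)·d_A)·d_A = V + 9.0990·d_A = (-9.6601,-35.2660)
T_B = V + ((C−V)·d_B)·d_B = V + 9.0990·d_B = (1.6211,-25.1143)
sweep = 180° − θ = 66.9844°

center=(3.6516,-38.7147) T_A=(-9.6601,-35.2660) T_B=(1.6211,-25.1143) sweep=66.9844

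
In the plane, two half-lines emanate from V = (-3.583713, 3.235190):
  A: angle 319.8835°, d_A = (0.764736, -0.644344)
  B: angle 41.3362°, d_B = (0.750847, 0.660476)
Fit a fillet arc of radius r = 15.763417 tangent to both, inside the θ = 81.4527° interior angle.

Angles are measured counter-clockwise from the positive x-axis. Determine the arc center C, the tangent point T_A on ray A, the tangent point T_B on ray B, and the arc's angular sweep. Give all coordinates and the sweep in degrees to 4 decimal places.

center=(20.5754,3.4923) T_A=(10.4183,-8.5625) T_B=(10.1640,15.3283) sweep=98.5473

bisector direction at 0.6099° = (0.999943,0.010644)
center distance |VC| = r/sin(θ/2) = 15.763417/sin(40.7263°) = 24.160456
C = V + |VC|·bis = (20.5754,3.4923)
T_A = V + ((C−V)·d_A)·d_A = V + 18.3096·d_A = (10.4183,-8.5625)
T_B = V + ((C−V)·d_B)·d_B = V + 18.3096·d_B = (10.1640,15.3283)
sweep = 180° − θ = 98.5473°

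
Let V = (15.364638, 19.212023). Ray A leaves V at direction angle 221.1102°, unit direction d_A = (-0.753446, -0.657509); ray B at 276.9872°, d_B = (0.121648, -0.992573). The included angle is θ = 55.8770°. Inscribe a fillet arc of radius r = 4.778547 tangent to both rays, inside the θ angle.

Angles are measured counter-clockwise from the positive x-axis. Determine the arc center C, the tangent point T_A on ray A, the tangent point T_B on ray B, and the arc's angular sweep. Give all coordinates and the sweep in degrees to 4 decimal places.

center=(11.7177,9.6872) T_A=(8.5757,13.2876) T_B=(16.4607,10.2685) sweep=124.1230

bisector direction at 249.0487° = (-0.357574,-0.933885)
center distance |VC| = r/sin(θ/2) = 4.778547/sin(27.9385°) = 10.199161
C = V + |VC|·bis = (11.7177,9.6872)
T_A = V + ((C−V)·d_A)·d_A = V + 9.0105·d_A = (8.5757,13.2876)
T_B = V + ((C−V)·d_B)·d_B = V + 9.0105·d_B = (16.4607,10.2685)
sweep = 180° − θ = 124.1230°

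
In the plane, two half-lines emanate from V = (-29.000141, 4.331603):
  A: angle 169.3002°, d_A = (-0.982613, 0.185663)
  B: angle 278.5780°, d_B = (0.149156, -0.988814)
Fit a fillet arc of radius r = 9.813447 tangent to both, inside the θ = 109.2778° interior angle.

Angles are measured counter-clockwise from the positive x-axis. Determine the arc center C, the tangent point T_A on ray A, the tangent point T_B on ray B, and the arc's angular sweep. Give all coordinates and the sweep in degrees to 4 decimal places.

bisector direction at 223.9391° = (-0.720078,-0.693893)
center distance |VC| = r/sin(θ/2) = 9.813447/sin(54.6389°) = 12.033348
C = V + |VC|·bis = (-37.6651,-4.0183)
T_A = V + ((C−V)·d_A)·d_A = V + 6.9640·d_A = (-35.8431,5.6246)
T_B = V + ((C−V)·d_B)·d_B = V + 6.9640·d_B = (-27.9614,-2.5545)
sweep = 180° − θ = 70.7222°

center=(-37.6651,-4.0183) T_A=(-35.8431,5.6246) T_B=(-27.9614,-2.5545) sweep=70.7222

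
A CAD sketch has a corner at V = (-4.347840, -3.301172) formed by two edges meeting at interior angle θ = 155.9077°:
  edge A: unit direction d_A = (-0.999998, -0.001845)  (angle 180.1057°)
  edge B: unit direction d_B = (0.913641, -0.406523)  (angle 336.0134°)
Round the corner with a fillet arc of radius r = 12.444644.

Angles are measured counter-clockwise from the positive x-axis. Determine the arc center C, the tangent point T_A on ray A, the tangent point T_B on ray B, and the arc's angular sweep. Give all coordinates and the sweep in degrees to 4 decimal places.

bisector direction at 258.0596° = (-0.206895,-0.978363)
center distance |VC| = r/sin(θ/2) = 12.444644/sin(77.9539°) = 12.724847
C = V + |VC|·bis = (-6.9805,-15.7507)
T_A = V + ((C−V)·d_A)·d_A = V + 2.6557·d_A = (-7.0035,-3.3061)
T_B = V + ((C−V)·d_B)·d_B = V + 2.6557·d_B = (-1.9215,-4.3808)
sweep = 180° − θ = 24.0923°

center=(-6.9805,-15.7507) T_A=(-7.0035,-3.3061) T_B=(-1.9215,-4.3808) sweep=24.0923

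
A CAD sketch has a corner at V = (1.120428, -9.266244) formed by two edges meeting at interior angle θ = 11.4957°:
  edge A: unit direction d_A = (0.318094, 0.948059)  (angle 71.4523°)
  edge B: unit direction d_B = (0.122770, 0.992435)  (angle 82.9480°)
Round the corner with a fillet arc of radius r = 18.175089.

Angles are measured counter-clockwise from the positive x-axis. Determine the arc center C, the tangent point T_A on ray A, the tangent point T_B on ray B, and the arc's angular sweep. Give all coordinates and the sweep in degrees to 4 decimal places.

center=(41.3260,167.7014) T_A=(58.5571,161.9200) T_B=(23.2884,169.9327) sweep=168.5043

bisector direction at 77.2001° = (0.221546,0.975150)
center distance |VC| = r/sin(θ/2) = 18.175089/sin(5.7478°) = 181.477357
C = V + |VC|·bis = (41.3260,167.7014)
T_A = V + ((C−V)·d_A)·d_A = V + 180.5649·d_A = (58.5571,161.9200)
T_B = V + ((C−V)·d_B)·d_B = V + 180.5649·d_B = (23.2884,169.9327)
sweep = 180° − θ = 168.5043°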